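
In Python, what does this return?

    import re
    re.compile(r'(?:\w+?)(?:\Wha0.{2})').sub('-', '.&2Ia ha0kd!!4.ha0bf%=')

Pattern: one or more of a word character (lazy) (non-capturing group); then a non-word character, then the literal 'ha0', then exactly 2 of any character (non-capturing group).
Matches: at [2:11] → '2Ia ha0kd'; at [13:20] → '4.ha0bf'.
Every occurrence is swapped for '-'.

'.&-!!-%='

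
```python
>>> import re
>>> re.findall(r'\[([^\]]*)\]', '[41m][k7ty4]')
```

`findall` collects group 1 from each match (2 total).

['41m', 'k7ty4']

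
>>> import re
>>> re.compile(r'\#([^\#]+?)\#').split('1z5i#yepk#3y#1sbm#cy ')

['1z5i', 'yepk', '3y', '1sbm', 'cy ']

Matches to split on: at [4:10] → '#yepk#'; at [12:18] → '#1sbm#'.
With a capturing group present, the delimiter's captured portion is kept in the result list.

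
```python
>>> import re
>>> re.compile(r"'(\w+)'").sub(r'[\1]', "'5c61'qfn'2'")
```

Matches: at [0:6] → "'5c61'"; at [9:12] → "'2'".
Each match is replaced using the text its own group 1 captured.

'[5c61]qfn[2]'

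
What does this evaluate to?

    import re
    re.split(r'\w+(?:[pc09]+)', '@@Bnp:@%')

Each match becomes a cut point; 2 segments remain.

['@@', ':@%']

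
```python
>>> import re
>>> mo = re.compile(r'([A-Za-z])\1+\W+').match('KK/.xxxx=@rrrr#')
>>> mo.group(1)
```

`\1` is not a pattern — it's the concrete string captured by group 1, re-applied verbatim.
`re.match` won't scan ahead — the pattern has to work from the very first character.
The match spans [0:4] → 'KK/.'.
Captured: group 1 = 'K'.

'K'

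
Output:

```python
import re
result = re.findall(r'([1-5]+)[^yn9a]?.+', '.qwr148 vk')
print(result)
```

['14']

The pattern matches one or more of a character in [1-5] (captured); then optionally any character except [yn9a]; then one or more of any character.
Walking the string: at [4:10] match '148 vk', group 1 = '14'.
Because there's exactly one group, `findall` drops the full match and keeps group 1 from the one hit.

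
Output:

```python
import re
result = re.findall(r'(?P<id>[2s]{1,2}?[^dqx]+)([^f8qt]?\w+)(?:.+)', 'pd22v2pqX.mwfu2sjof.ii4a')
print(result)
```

Multiple groups make `findall` return tuples — one 2-tuple for the one match.

[('22v2p', 'qX')]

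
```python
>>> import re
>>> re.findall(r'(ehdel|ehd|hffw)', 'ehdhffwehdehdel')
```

['ehd', 'hffw', 'ehd', 'ehdel']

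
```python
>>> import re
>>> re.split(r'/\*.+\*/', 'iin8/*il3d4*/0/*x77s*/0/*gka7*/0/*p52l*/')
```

Each match becomes a cut point; 2 segments remain.

['iin8', '']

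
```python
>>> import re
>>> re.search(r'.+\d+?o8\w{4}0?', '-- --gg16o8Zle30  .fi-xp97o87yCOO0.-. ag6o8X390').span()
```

(0, 47)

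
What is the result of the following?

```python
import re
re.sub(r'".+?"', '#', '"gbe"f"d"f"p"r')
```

Every occurrence is swapped for '#'.

'#f#f#r'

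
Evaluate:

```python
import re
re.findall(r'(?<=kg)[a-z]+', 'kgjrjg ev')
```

Because the assertion is zero-width, the text it checks is not consumed and won't appear in the result.
Scanning left to right: at [2:6] → 'jrjg'.
No capturing groups, so `findall` returns the 1 full match string.

['jrjg']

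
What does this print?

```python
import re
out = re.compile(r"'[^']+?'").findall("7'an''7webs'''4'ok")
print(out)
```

Matches: at [1:5] → "'an'"; at [5:12] → "'7webs'"; at [13:16] → "'4'".
Since nothing is captured, `findall` lists the 3 matched substrings directly.

["'an'", "'7webs'", "'4'"]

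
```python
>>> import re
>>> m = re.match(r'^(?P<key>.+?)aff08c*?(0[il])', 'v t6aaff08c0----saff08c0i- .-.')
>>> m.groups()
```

('v t6aaff08c0----s', '0i')

Pattern: anchored at the start of the string; then one or more of any character (lazy) (captured as 'key'); then the literal 'aff', then the literal '08', then zero or more of the literal 'c' (lazy); then a literal '0', then one of [il] (captured).
With `match`, the pattern is implicitly anchored at the beginning.
The match spans [0:25] → 'v t6aaff08c0----saff08c0i'.
Captured: group 1 = 'v t6aaff08c0----s', group 2 = '0i'.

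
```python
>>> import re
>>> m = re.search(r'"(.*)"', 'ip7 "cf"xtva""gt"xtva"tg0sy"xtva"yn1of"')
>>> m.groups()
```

('cf"xtva""gt"xtva"tg0sy"xtva"yn1of',)

The match spans [4:39] → '"cf"xtva""gt"xtva"tg0sy"xtva"yn1of"'.
Captured: group 1 = 'cf"xtva""gt"xtva"tg0sy"xtva"yn1of'.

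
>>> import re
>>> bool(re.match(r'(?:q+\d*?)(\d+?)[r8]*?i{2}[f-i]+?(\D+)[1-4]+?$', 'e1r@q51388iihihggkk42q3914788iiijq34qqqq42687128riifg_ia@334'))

This matches one or more of a literal 'q', then zero or more of a digit (lazy) (non-capturing group); then one or more of a digit (lazy) (captured); then zero or more of one of [r8] (lazy), then exactly 2 of the literal 'i', then one or more of a character in [f-i] (lazy); then one or more of a non-digit (captured); then one or more of a character in [1-4] (lazy); then anchored at the end.
With `match`, the pattern is implicitly anchored at the beginning.
Here position 0 doesn't satisfy it, so the call returns None, and `bool(None)` is False.

False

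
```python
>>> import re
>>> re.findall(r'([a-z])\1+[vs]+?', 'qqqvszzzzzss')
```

The backreference `\1` re-matches whatever the first group consumed, character for character.
Matches: at [0:4] match 'qqqv', group 1 = 'q'; at [5:11] match 'zzzzzs', group 1 = 'z'.
`findall` collects group 1 from each match (2 total).

['q', 'z']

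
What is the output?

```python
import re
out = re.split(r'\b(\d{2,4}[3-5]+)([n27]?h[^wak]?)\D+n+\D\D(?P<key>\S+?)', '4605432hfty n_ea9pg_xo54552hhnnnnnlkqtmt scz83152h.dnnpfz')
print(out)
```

This matches a word boundary (`\b`, zero-width); then 2 to 4 of a digit, then one or more of a character in [3-5] (captured); then optionally one of [n27], then the literal 'h', then optionally any character except [wak] (captured); then one or more of a non-digit; then one or more of the literal 'n', then a non-digit, then a non-digit; then one or more of a non-whitespace character (lazy) (captured as 'key').
Because the quantifier is non-greedy, it stops expanding at the earliest point where the rest of the pattern can succeed.
Matches to split on: at [0:16] → '4605432hfty n_ea'.
With a capturing group present, the delimiter's captured portion is kept in the result list.

['', '460543', '2hf', 'a', '9pg_xo54552hhnnnnnlkqtmt scz83152h.dnnpfz']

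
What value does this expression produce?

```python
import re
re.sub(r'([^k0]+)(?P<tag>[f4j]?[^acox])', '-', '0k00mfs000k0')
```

Pattern: one or more of any character except [k0] (captured); then optionally one of [f4j], then any character except [acox] (captured as 'tag').
Matches: at [4:8] → 'mfs0'.
Every occurrence is swapped for '-'.

'0k00-00k0'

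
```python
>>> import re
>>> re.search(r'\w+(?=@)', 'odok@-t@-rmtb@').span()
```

(0, 4)

Lookahead/lookbehind check context without consuming it, so the matched span excludes the asserted characters.
Unlike `match`, `search` isn't anchored — it looks for the pattern anywhere in the string.
The match spans [0:4] → 'odok'.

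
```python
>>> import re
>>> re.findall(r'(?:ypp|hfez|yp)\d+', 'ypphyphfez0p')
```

With no groups in the pattern, `findall` gives back each whole match — 1 here.

['hfez0']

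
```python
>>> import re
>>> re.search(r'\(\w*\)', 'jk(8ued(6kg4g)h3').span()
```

The match spans [7:14] → '(6kg4g)'.

(7, 14)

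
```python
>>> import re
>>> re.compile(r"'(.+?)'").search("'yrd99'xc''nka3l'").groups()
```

The match spans [0:7] → "'yrd99'".
Captured: group 1 = 'yrd99'.

('yrd99',)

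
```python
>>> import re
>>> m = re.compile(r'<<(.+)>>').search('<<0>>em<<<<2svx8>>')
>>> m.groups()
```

The match spans [0:18] → '<<0>>em<<<<2svx8>>'.
Captured: group 1 = '0>>em<<<<2svx8'.

('0>>em<<<<2svx8',)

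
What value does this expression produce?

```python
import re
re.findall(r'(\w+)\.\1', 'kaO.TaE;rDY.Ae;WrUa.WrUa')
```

`\1` has to match the exact text group 1 already captured.
Scanning left to right: at [15:24] match 'WrUa.WrUa', group 1 = 'WrUa'.
`findall` collects group 1 from the one match (1 total).

['WrUa']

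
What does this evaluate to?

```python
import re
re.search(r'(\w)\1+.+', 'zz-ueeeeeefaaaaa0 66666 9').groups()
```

('z',)

The backreference `\1` re-matches whatever the first group consumed, character for character.
`re.search` tries every starting position until one works.
The match spans [0:25] → 'zz-ueeeeeefaaaaa0 66666 9'.
Captured: group 1 = 'z'.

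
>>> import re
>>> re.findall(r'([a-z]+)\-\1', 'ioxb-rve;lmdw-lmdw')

['lmdw']

After group 1 captures some text, `\1` only succeeds where that same text appears again.
Because there's exactly one group, `findall` drops the full match and keeps group 1 from the one hit.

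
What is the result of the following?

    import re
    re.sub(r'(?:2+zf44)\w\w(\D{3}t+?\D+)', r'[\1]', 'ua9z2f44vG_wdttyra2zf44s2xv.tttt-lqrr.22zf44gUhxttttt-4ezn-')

`\1` in the replacement pulls in group 1's text for each match.

'ua9z2f44vG_wdttyra[xv.tttt-lqrr.][hxttttt-]4ezn-'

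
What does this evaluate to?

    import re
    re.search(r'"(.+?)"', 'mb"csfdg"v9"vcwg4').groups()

('csfdg',)

The match spans [2:9] → '"csfdg"'.
Captured: group 1 = 'csfdg'.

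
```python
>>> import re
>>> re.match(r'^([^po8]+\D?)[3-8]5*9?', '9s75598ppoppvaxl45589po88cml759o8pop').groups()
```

('9s7559',)

The match spans [0:7] → '9s75598'.
Captured: group 1 = '9s7559'.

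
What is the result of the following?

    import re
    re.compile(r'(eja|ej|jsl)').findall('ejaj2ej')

['eja', 'ej']

`|` is ordered: at each position the engine commits to the first alternative that works.
Because there's exactly one group, `findall` drops the full match and keeps group 1 from each hit.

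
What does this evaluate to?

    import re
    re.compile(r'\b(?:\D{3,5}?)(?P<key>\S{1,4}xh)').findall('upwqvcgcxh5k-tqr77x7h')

['vcgcxh']

This matches a word boundary (`\b`, zero-width); then 3 to 5 of a non-digit (lazy) (non-capturing group); then 1 to 4 of a non-whitespace character, then the literal 'xh' (captured as 'key').
Because the quantifier is non-greedy, it stops expanding at the earliest point where the rest of the pattern can succeed.
Walking the string: at [0:10] match 'upwqvcgcxh', group 1 = 'vcgcxh'.
With a single group, `findall` returns only what that group captured — 1 item.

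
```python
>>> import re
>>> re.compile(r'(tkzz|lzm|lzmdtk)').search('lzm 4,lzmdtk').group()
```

'lzm'

`search` walks the string left to right and returns the first match it finds.
The match spans [0:3] → 'lzm'.
Captured: group 1 = 'lzm'.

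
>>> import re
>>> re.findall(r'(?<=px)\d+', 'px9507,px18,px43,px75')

['9507', '18', '43', '75']

The lookaround is zero-width — it requires the adjacent text to match without consuming it, so the asserted text isn't part of the match.
No capturing groups, so `findall` returns the 4 full match strings.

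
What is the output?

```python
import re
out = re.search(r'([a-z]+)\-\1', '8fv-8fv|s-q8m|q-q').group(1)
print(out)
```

q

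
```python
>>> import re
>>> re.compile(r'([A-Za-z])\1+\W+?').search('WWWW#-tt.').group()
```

After group 1 captures some text, `\1` only succeeds where that same text appears again.
The match spans [0:5] → 'WWWW#'.

'WWWW#'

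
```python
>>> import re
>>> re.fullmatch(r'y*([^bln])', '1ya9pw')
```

`fullmatch` succeeds only if the pattern covers the string from start to end.
Here the pattern can't cover the whole string, so the call returns None.

None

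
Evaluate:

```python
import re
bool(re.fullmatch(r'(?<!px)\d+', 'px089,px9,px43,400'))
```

False

The negative lookahead/lookbehind blocks any match where the forbidden context is present.
`re.fullmatch` requires the pattern to consume the entire string.
Here there's no way to consume every character, so the call returns None, and `bool(None)` is False.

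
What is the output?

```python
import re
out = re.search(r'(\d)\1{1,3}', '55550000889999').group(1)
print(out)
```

5

The match spans [0:4] → '5555'.
Captured: group 1 = '5'.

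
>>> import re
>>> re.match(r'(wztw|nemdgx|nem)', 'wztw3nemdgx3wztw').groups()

('wztw',)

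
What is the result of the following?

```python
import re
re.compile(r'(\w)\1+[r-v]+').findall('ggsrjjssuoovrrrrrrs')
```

`\1` has to match the exact text group 1 already captured.
Matches: at [0:4] match 'ggsr', group 1 = 'g'; at [4:9] match 'jjssu', group 1 = 'j'; at [9:19] match 'oovrrrrrrs', group 1 = 'o'.
`findall` collects group 1 from each match (3 total).

['g', 'j', 'o']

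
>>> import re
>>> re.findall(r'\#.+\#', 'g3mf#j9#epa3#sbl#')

['#j9#epa3#sbl#']

Scanning left to right: at [4:17] → '#j9#epa3#sbl#'.
With no groups in the pattern, `findall` gives back each whole match — 1 here.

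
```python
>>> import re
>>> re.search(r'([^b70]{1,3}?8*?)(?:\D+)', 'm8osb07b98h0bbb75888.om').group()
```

This matches 1 to 3 of any character except [b70] (lazy), then zero or more of a literal '8' (lazy) (captured); then one or more of a non-digit (non-capturing group).
The match spans [0:5] → 'm8osb'.

'm8osb'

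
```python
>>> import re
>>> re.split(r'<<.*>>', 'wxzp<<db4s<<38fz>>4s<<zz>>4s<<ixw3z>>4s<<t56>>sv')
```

Matches to split on: at [4:46] → '<<db4s<<38fz>>4s<<zz>>4s<<ixw3z>>4s<<t56>>'.
Each match becomes a cut point; 2 segments remain.

['wxzp', 'sv']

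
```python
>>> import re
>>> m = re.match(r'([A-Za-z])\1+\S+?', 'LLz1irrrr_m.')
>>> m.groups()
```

('L',)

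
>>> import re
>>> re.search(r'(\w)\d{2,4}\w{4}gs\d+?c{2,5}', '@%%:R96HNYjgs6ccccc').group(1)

'R'

Pattern: a word character (captured); then 2 to 4 of a digit, then exactly 4 of a word character; then the literal 'gs', then one or more of a digit (lazy), then 2 to 5 of the literal 'c'.
`re.search` tries every starting position until one works.
The match spans [4:19] → 'R96HNYjgs6ccccc'.
Captured: group 1 = 'R'.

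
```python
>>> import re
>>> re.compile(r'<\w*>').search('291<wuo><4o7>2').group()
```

'<wuo>'

`search` walks the string left to right and returns the first match it finds.
The match spans [3:8] → '<wuo>'.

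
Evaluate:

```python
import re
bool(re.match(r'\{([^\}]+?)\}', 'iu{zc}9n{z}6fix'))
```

False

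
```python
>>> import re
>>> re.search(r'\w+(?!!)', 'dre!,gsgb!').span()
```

Because the assertion is negative and zero-width, positions next to the forbidden text are skipped.
The match spans [0:2] → 'dr'.

(0, 2)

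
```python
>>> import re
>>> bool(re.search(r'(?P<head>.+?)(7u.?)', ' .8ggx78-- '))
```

Pattern: one or more of any character (lazy) (captured as 'head'); then the literal '7u', then optionally any character (captured).
Unlike `match`, `search` isn't anchored — it looks for the pattern anywhere in the string.
Here the pattern never matches, so the call returns None, and `bool(None)` is False.

False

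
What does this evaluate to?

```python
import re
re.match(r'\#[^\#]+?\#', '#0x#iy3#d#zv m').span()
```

(0, 4)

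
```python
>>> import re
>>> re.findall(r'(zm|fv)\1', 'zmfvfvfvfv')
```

['fv', 'fv']

The backreference `\1` re-matches whatever the first group consumed, character for character.
Scanning left to right: at [2:6] match 'fvfv', group 1 = 'fv'; at [6:10] match 'fvfv', group 1 = 'fv'.
Because there's exactly one group, `findall` drops the full match and keeps group 1 from each hit.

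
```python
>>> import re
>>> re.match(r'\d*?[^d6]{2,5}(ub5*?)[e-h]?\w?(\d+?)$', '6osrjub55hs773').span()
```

The pattern matches zero or more of a digit (lazy), then 2 to 5 of any character except [d6]; then the literal 'ub', then zero or more of the literal '5' (lazy) (captured); then optionally a character in [e-h], then optionally a word character; then one or more of a digit (lazy) (captured); then anchored at the end.
`re.match` only tries the pattern at the start of the string.
The match spans [0:14] → '6osrjub55hs773'.
Captured: group 1 = 'ub55', group 2 = '773'.

(0, 14)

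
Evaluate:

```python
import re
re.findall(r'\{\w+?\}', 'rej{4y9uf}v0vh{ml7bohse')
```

Matches: at [3:10] → '{4y9uf}'.
With no groups in the pattern, `findall` gives back each whole match — 1 here.

['{4y9uf}']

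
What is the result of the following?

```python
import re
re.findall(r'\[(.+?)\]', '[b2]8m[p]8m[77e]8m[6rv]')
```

['b2', 'p', '77e', '6rv']

A `+?`/`*?`/`{m,n}?` starts at its minimum and grows only as far as needed for what follows to match.
Scanning left to right: at [0:4] match '[b2]', group 1 = 'b2'; at [6:9] match '[p]', group 1 = 'p'; at [11:16] match '[77e]', group 1 = '77e'; at [18:23] match '[6rv]', group 1 = '6rv'.
With a single group, `findall` returns only what that group captured — 4 items.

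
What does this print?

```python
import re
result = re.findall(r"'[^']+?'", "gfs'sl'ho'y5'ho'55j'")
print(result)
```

Matches: at [3:7] → "'sl'"; at [9:13] → "'y5'"; at [15:20] → "'55j'".
No capturing groups, so `findall` returns the 3 full match strings.

["'sl'", "'y5'", "'55j'"]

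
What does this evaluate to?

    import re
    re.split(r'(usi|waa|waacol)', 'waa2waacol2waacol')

The regex engine tests alternatives in the order written; an earlier branch that matches wins even if a later one would match more.
Because the pattern has a capturing group, `split` also inserts each captured text between the pieces.

['', 'waa', '2', 'waa', 'col2', 'waa', 'col']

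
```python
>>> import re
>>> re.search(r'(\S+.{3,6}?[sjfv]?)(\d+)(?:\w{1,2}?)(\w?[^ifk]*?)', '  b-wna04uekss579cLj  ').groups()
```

The pattern matches one or more of a non-whitespace character, then 3 to 6 of any character (lazy), then optionally one of [sjfv] (captured); then one or more of a digit (captured); then 1 to 2 of a word character (lazy) (non-capturing group); then optionally a word character, then zero or more of any character except [ifk] (lazy) (captured).
A non-greedy quantifier consumes as few characters as it can — just enough that the remainder of the pattern still matches from where it stops; whatever follows it matches normally.
`re.search` tries every starting position until one works.
The match spans [2:19] → 'b-wna04uekss579cL'.
Captured: group 1 = 'b-wna04uekss57', group 2 = '9', group 3 = 'L'.

('b-wna04uekss57', '9', 'L')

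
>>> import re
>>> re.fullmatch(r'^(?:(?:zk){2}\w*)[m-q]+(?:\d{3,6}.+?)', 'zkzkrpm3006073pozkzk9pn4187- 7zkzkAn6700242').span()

This matches anchored at the start of the string; then the literal 'zk' repeated 2 times, then zero or more of a word character (non-capturing group); then one or more of a character in [m-q]; then 3 to 6 of a digit, then one or more of any character (lazy) (non-capturing group).
For `fullmatch`, every character of the input must be accounted for by the pattern.
The match spans [0:43] → 'zkzkrpm3006073pozkzk9pn4187- 7zkzkAn6700242'.

(0, 43)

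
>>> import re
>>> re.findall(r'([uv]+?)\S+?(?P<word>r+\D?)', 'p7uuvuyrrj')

This matches one or more of one of [uv] (lazy) (captured); then one or more of a non-whitespace character (lazy); then one or more of the literal 'r', then optionally a non-digit (captured as 'word').
Because the quantifier is non-greedy, it stops expanding at the earliest point where the rest of the pattern can succeed.
Matches: at [2:10] match 'uuvuyrrj', groups = ('u', 'rrj').
Multiple groups make `findall` return tuples — one 2-tuple for the one match.

[('u', 'rrj')]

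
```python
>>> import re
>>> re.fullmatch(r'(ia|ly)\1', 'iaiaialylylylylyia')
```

`fullmatch` succeeds only if the pattern covers the string from start to end.
Here the pattern can't cover the whole string, so the call returns None.

None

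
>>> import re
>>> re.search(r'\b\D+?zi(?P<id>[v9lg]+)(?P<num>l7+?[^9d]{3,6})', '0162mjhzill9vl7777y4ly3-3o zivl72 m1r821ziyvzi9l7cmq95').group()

' zivl72 m1r8'

The pattern matches a word boundary (`\b`, zero-width); then one or more of a non-digit (lazy), then the literal 'zi'; then one or more of one of [v9lg] (captured as 'id'); then a literal 'l', then one or more of a literal '7' (lazy), then 3 to 6 of any character except [9d] (captured as 'num').
`re.search` tries every starting position until one works.
The match spans [26:38] → ' zivl72 m1r8'.
Captured: group 1 = 'v', group 2 = 'l72 m1r8'.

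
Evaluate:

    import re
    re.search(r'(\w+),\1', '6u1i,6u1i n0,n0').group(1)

'6u1i'

The match spans [0:9] → '6u1i,6u1i'.
Captured: group 1 = '6u1i'.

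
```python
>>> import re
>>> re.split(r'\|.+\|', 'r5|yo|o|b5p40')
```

Matches to split on: at [2:8] → '|yo|o|'.
Each match becomes a cut point; 2 segments remain.

['r5', 'b5p40']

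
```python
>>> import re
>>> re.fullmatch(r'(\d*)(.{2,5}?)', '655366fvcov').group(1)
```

The pattern matches zero or more of a digit (captured); then 2 to 5 of any character (lazy) (captured).
`re.fullmatch` requires the pattern to consume the entire string.
The match spans [0:11] → '655366fvcov'.
Captured: group 1 = '655366', group 2 = 'fvcov'.

'655366'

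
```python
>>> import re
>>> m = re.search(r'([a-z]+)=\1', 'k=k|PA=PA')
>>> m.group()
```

'k=k'

`\1` is not a pattern — it's the concrete string captured by group 1, re-applied verbatim.
The match spans [0:3] → 'k=k'.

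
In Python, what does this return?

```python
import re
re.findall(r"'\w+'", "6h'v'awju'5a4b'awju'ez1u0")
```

["'v'", "'5a4b'"]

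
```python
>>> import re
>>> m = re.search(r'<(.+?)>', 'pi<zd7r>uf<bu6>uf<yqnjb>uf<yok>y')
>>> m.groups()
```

With the lazy modifier that quantifier settles for the fewest repetitions that let the rest of the pattern succeed (the atoms after it are unaffected and can still be greedy).
`search` walks the string left to right and returns the first match it finds.
The match spans [2:8] → '<zd7r>'.
Captured: group 1 = 'zd7r'.

('zd7r',)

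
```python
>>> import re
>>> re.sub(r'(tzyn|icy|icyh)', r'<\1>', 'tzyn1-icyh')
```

Alternation tries branches left to right and keeps the first one that lets the overall match succeed at that position.
`\1` in the replacement pulls in group 1's text for each match.

'<tzyn>1-<icy>h'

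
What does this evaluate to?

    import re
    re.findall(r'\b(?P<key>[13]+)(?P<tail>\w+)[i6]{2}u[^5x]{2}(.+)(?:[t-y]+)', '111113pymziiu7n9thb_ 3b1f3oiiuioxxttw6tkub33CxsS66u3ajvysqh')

The pattern matches a word boundary (`\b`, zero-width); then one or more of one of [13] (captured as 'key'); then one or more of a word character (captured as 'tail'); then exactly 2 of one of [i6], then the literal 'u', then exactly 2 of any character except [5x]; then one or more of any character (captured); then one or more of a character in [t-y] (non-capturing group).
Walking the string: at [0:56] match '111113pymziiu7n9thb_ 3b1f3oiiuioxxttw6tkub33CxsS66u3ajvy', groups = ('111113', 'pymz', '9thb_ 3b1f3oiiuioxxttw6tkub33CxsS66u3ajv').
With 3 capturing groups, `findall` returns a 3-tuple per match.

[('111113', 'pymz', '9thb_ 3b1f3oiiuioxxttw6tkub33CxsS66u3ajv')]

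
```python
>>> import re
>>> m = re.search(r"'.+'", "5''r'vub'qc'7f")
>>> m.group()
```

The match spans [1:12] → "''r'vub'qc'".

"''r'vub'qc'"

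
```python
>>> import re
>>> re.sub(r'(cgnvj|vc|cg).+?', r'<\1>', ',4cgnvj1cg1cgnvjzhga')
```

',4<cgnvj><cg><cgnvj>hga'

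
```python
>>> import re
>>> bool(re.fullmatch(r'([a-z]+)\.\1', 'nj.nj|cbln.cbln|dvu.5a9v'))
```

False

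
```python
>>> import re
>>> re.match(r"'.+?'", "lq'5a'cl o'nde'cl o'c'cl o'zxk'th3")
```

`match` is anchored at position 0; if the pattern doesn't fit there, it returns None.
Here the pattern fails at index 0, so the call returns None.

None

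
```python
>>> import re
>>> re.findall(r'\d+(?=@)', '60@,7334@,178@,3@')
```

Lookahead/lookbehind check context without consuming it, so the matched span excludes the asserted characters.
Scanning left to right: at [0:2] → '60'; at [4:8] → '7334'; at [10:13] → '178'; at [15:16] → '3'.
`findall` yields the raw match text (4 of them) because the pattern has no groups.

['60', '7334', '178', '3']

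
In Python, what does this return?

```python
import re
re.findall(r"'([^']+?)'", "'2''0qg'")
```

['2', '0qg']

`findall` collects group 1 from each match (2 total).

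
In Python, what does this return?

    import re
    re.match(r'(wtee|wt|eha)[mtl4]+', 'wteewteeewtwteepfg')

With `match`, the pattern is implicitly anchored at the beginning.
Here the pattern fails at index 0, so the call returns None.

None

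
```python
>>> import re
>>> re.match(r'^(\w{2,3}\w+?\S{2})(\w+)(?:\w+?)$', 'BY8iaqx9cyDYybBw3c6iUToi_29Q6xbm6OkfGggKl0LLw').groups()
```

This matches anchored at the start of the string; then 2 to 3 of a word character, then one or more of a word character (lazy), then exactly 2 of a non-whitespace character (captured); then one or more of a word character (captured); then one or more of a word character (lazy) (non-capturing group); then anchored at the end.
`re.match` only tries the pattern at the start of the string.
The match spans [0:45] → 'BY8iaqx9cyDYybBw3c6iUToi_29Q6xbm6OkfGggKl0LLw'.
Captured: group 1 = 'BY8iaq', group 2 = 'x9cyDYybBw3c6iUToi_29Q6xbm6OkfGggKl0LL'.

('BY8iaq', 'x9cyDYybBw3c6iUToi_29Q6xbm6OkfGggKl0LL')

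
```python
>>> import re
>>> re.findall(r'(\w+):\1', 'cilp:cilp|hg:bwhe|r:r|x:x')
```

`\1` has to match the exact text group 1 already captured.
With a single group, `findall` returns only what that group captured — 3 items.

['cilp', 'r', 'x']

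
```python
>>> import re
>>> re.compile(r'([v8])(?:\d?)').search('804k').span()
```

(0, 2)

Pattern: one of [v8] (captured); then optionally a digit (non-capturing group).
`re.search` scans for the first position where the pattern succeeds.
The match spans [0:2] → '80'.
Captured: group 1 = '8'.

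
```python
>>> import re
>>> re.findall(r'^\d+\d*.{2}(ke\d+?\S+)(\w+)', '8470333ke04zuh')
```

[('ke04zu', 'h')]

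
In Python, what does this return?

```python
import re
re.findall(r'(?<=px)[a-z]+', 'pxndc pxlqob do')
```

['ndc', 'lqob']

Lookahead/lookbehind check context without consuming it, so the matched span excludes the asserted characters.
With no groups in the pattern, `findall` gives back each whole match — 2 here.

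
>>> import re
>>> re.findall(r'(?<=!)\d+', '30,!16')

['16']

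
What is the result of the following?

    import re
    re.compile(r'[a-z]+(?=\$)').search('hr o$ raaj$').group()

'o'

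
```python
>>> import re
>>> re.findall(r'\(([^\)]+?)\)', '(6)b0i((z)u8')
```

Scanning left to right: at [0:3] match '(6)', group 1 = '6'; at [6:10] match '((z)', group 1 = '(z'.
`findall` collects group 1 from each match (2 total).

['6', '(z']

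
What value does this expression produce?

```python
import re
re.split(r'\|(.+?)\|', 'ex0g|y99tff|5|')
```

['ex0g', 'y99tff', '5|']

Matches to split on: at [4:12] → '|y99tff|'.
With a capturing group present, the delimiter's captured portion is kept in the result list.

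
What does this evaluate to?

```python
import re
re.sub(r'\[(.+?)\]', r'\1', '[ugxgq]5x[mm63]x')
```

A non-greedy quantifier consumes as few characters as it can — just enough that the remainder of the pattern still matches from where it stops; whatever follows it matches normally.
Matches: at [0:7] → '[ugxgq]'; at [9:15] → '[mm63]'.
Each match is replaced using the text its own group 1 captured.

'ugxgq5xmm63x'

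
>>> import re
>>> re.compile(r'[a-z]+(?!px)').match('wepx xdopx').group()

'wepx'

`re.match` only tries the pattern at the start of the string.
The match spans [0:4] → 'wepx'.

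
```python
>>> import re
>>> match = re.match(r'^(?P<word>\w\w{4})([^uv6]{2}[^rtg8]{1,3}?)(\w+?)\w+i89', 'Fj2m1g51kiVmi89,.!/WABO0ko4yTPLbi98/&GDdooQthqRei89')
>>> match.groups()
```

('Fj2m1', 'g51', 'k')

The match spans [0:15] → 'Fj2m1g51kiVmi89'.
Captured: group 1 = 'Fj2m1', group 2 = 'g51', group 3 = 'k'.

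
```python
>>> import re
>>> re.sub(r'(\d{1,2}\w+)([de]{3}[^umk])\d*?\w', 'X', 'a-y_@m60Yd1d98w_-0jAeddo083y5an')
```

Each match is replaced by 'X'.

'a-y_@m60Yd1d98w_-X83y5an'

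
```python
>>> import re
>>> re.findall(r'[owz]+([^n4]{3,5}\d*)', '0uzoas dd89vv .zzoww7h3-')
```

['as dd89', '7h3-']

This matches one or more of one of [owz]; then 3 to 5 of any character except [n4], then zero or more of a digit (captured).
Walking the string: at [2:11] match 'zoas dd89', group 1 = 'as dd89'; at [15:24] match 'zzoww7h3-', group 1 = '7h3-'.
One capturing group, so `findall` returns just the captured substring from each match — 2 in all.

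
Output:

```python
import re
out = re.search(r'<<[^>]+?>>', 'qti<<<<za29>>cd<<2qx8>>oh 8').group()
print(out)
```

<<<<za29>>

`re.search` tries every starting position until one works.
The match spans [3:13] → '<<<<za29>>'.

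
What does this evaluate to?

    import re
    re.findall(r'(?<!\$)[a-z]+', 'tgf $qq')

['tgf', 'q']

`(?!…)`/`(?<!…)` only lets a position through if the neighbouring text does NOT match; no characters are consumed.
With no groups in the pattern, `findall` gives back each whole match — 2 here.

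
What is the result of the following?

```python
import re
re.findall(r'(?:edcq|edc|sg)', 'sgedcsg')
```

['sg', 'edc', 'sg']

With no groups in the pattern, `findall` gives back each whole match — 3 here.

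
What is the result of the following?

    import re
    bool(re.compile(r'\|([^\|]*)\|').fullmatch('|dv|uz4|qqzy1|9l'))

For `fullmatch`, every character of the input must be accounted for by the pattern.
Here there's no way to consume every character, so the call returns None, and `bool(None)` is False.

False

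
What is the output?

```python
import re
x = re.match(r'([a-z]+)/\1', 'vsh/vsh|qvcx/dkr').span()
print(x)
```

(0, 7)

With `match`, the pattern is implicitly anchored at the beginning.
The match spans [0:7] → 'vsh/vsh'.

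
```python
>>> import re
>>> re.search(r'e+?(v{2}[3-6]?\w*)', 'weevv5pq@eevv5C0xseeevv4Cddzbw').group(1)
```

'vv5pq'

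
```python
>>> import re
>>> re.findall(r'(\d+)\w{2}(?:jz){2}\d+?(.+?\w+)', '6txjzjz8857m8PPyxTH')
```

[('6', '857m8PPyxTH')]

Multiple groups make `findall` return tuples — one 2-tuple for the one match.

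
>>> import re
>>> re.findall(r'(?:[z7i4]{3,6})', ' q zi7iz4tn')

The pattern matches 3 to 6 of one of [z7i4] (non-capturing group).
`findall` yields the raw match text (1 of them) because the pattern has no groups.

['zi7iz4']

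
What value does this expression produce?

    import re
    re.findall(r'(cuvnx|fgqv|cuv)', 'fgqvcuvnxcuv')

Branches in `(...|...)` are attempted left-to-right; the first branch that allows the whole pattern to succeed is taken.
Scanning left to right: at [0:4] match 'fgqv', group 1 = 'fgqv'; at [4:9] match 'cuvnx', group 1 = 'cuvnx'; at [9:12] match 'cuv', group 1 = 'cuv'.
Because there's exactly one group, `findall` drops the full match and keeps group 1 from each hit.

['fgqv', 'cuvnx', 'cuv']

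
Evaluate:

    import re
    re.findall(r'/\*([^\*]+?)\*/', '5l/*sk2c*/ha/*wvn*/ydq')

['sk2c', 'wvn']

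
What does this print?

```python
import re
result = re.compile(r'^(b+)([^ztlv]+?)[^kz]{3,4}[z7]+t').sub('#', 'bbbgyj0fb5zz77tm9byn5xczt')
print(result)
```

#m9byn5xczt

Every occurrence is swapped for '#'.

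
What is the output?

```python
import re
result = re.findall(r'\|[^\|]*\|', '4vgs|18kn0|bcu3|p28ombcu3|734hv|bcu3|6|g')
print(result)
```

Matches: at [4:11] → '|18kn0|'; at [15:26] → '|p28ombcu3|'; at [31:37] → '|bcu3|'.
No capturing groups, so `findall` returns the 3 full match strings.

['|18kn0|', '|p28ombcu3|', '|bcu3|']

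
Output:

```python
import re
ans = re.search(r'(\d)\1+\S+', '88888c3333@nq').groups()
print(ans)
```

The backreference `\1` re-matches whatever the first group consumed, character for character.
`search` walks the string left to right and returns the first match it finds.
The match spans [0:13] → '88888c3333@nq'.
Captured: group 1 = '8'.

('8',)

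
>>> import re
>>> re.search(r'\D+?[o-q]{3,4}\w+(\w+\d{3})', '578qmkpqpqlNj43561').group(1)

The match spans [3:18] → 'qmkpqpqlNj43561'.
Captured: group 1 = '3561'.

'3561'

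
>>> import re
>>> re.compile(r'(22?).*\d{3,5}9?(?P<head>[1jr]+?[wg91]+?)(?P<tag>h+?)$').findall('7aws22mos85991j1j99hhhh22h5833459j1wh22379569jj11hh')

Multiple groups make `findall` return tuples — one 3-tuple for the one match.

[('22', 'jj11', 'hh')]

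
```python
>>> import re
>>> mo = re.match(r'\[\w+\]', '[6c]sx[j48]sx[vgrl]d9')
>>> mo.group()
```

'[6c]'

`re.match` won't scan ahead — the pattern has to work from the very first character.
The match spans [0:4] → '[6c]'.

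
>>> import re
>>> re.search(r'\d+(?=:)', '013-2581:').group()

Because the assertion is zero-width, the text it checks is not consumed and won't appear in the result.
`search` walks the string left to right and returns the first match it finds.
The match spans [4:8] → '2581'.

'2581'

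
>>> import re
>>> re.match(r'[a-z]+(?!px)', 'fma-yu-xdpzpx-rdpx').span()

(0, 3)

`match` is anchored at position 0; if the pattern doesn't fit there, it returns None.
The match spans [0:3] → 'fma'.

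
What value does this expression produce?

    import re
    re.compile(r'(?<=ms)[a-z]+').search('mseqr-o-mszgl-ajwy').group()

The `(?=…)`/`(?<=…)` assertion just peeks at neighbouring text; it doesn't advance the match position.
`re.search` scans for the first position where the pattern succeeds.
The match spans [2:5] → 'eqr'.

'eqr'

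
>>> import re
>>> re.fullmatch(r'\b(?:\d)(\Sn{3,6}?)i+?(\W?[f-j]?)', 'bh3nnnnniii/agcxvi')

None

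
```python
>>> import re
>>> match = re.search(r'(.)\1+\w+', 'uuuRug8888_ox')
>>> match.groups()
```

('u',)

A backreference is literal: `\1` must see the identical characters the first group matched.
`search` walks the string left to right and returns the first match it finds.
The match spans [0:13] → 'uuuRug8888_ox'.
Captured: group 1 = 'u'.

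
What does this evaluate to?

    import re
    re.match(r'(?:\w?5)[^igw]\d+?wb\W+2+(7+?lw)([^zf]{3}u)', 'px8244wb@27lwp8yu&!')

None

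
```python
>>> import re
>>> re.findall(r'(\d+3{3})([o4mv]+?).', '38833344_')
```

[('388333', '4')]

`findall` packs the 2 group values into a tuple for every match.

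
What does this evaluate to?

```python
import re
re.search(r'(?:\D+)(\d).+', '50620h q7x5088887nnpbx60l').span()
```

(5, 25)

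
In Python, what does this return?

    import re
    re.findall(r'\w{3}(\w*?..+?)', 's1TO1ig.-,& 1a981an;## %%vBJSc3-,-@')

['O1', '81', 'Sc']

This matches exactly 3 of a word character; then zero or more of a word character (lazy), then any character, then one or more of any character (lazy) (captured).
Scanning left to right: at [0:5] match 's1TO1', group 1 = 'O1'; at [12:17] match '1a981', group 1 = '81'; at [25:30] match 'vBJSc', group 1 = 'Sc'.
With a single group, `findall` returns only what that group captured — 3 items.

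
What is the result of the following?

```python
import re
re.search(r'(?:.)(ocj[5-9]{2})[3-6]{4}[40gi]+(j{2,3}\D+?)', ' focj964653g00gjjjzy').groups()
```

('ocj96', 'jjjz')

The match spans [1:19] → 'focj964653g00gjjjz'.
Captured: group 1 = 'ocj96', group 2 = 'jjjz'.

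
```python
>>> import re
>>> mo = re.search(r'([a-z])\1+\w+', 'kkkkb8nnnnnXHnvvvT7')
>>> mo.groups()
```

The match spans [0:19] → 'kkkkb8nnnnnXHnvvvT7'.
Captured: group 1 = 'k'.

('k',)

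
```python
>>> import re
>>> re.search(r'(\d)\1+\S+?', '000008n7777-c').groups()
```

The match spans [0:6] → '000008'.
Captured: group 1 = '0'.

('0',)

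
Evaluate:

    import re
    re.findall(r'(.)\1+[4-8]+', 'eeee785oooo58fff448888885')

['e', 'o', 'f']

`\1` has to match the exact text group 1 already captured.
Matches: at [0:7] match 'eeee785', group 1 = 'e'; at [7:13] match 'oooo58', group 1 = 'o'; at [13:25] match 'fff448888885', group 1 = 'f'.
One capturing group, so `findall` returns just the captured substring from each match — 3 in all.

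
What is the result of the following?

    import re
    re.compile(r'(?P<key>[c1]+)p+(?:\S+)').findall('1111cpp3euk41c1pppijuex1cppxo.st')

['1111c']

The pattern matches one or more of one of [c1] (captured as 'key'); then one or more of a literal 'p'; then one or more of a non-whitespace character (non-capturing group).
Walking the string: at [0:32] match '1111cpp3euk41c1pppijuex1cppxo.st', group 1 = '1111c'.
One capturing group, so `findall` returns just the captured substring from the one match — 1 in all.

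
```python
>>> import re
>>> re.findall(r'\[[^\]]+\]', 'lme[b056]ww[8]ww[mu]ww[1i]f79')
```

['[b056]', '[8]', '[mu]', '[1i]']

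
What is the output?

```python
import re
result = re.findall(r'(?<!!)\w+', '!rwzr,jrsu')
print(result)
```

Because the assertion is negative and zero-width, positions next to the forbidden text are skipped.
With no groups in the pattern, `findall` gives back each whole match — 2 here.

['wzr', 'jrsu']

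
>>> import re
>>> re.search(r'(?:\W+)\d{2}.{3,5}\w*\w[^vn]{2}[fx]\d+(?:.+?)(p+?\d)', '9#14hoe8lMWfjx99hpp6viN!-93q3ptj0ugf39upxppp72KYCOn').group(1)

'pp6'

This matches one or more of a non-word character (non-capturing group); then exactly 2 of a digit, then 3 to 5 of any character, then zero or more of a word character; then a word character, then exactly 2 of any character except [vn], then one of [fx]; then one or more of a digit; then one or more of any character (lazy) (non-capturing group); then one or more of the literal 'p' (lazy), then a digit (captured).
`re.search` scans for the first position where the pattern succeeds.
The match spans [1:20] → '#14hoe8lMWfjx99hpp6'.
Captured: group 1 = 'pp6'.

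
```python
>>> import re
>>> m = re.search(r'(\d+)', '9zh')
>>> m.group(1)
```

'9'

The match spans [0:1] → '9'.
Captured: group 1 = '9'.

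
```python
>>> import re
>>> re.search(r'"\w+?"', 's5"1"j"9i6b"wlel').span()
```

`re.search` tries every starting position until one works.
The match spans [2:5] → '"1"'.

(2, 5)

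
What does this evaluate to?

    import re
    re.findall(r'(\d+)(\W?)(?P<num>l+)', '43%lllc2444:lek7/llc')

The pattern matches one or more of a digit (captured); then optionally a non-word character (captured); then one or more of a literal 'l' (captured as 'num').
Scanning left to right: at [0:6] match '43%lll', groups = ('43', '%', 'lll'); at [7:13] match '2444:l', groups = ('2444', ':', 'l'); at [15:19] match '7/ll', groups = ('7', '/', 'll').
Multiple groups make `findall` return tuples — one 3-tuple for each match.

[('43', '%', 'lll'), ('2444', ':', 'l'), ('7', '/', 'll')]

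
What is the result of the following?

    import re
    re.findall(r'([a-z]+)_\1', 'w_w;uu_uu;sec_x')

The backreference `\1` re-matches whatever the first group consumed, character for character.
Matches: at [0:3] match 'w_w', group 1 = 'w'; at [4:9] match 'uu_uu', group 1 = 'uu'.
With a single group, `findall` returns only what that group captured — 2 items.

['w', 'uu']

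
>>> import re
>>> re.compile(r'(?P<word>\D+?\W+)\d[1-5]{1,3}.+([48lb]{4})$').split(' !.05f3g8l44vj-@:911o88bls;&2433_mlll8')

This matches one or more of a non-digit (lazy), then one or more of a non-word character (captured as 'word'); then a digit, then 1 to 3 of a character in [1-5], then one or more of any character; then exactly 4 of one of [48lb] (captured); then anchored at the end.
The group in the pattern means `split` returns the separators' captures alongside the pieces.

['', ' !.', 'lll8', '']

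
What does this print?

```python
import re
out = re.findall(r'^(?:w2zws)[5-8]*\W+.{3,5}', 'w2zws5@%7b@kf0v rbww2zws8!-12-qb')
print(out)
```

The pattern matches anchored at the start of the string; then the literal 'w2z', then the literal 'ws' (non-capturing group); then zero or more of a character in [5-8], then one or more of a non-word character, then 3 to 5 of any character.
Matches: at [0:13] → 'w2zws5@%7b@kf'.
`findall` yields the raw match text (1 of them) because the pattern has no groups.

['w2zws5@%7b@kf']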